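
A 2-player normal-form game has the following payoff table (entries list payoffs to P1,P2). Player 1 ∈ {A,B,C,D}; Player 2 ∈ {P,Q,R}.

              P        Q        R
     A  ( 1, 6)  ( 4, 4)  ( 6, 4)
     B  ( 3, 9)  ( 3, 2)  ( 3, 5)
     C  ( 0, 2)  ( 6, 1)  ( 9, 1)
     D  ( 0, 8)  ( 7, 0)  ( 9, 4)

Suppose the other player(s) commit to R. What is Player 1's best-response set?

u_1(A vs R) = 6
u_1(B vs R) = 3
u_1(C vs R) = 9
u_1(D vs R) = 9
max payoff 9 at {C,D}

argmax u_1 = {C,D}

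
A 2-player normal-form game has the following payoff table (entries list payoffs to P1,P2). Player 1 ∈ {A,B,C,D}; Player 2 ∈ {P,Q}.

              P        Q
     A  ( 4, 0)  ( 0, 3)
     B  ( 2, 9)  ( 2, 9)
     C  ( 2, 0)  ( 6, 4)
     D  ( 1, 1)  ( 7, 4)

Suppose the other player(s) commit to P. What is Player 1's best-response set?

P1 best: {A}

u_1(A vs P) = 4
u_1(B vs P) = 2
u_1(C vs P) = 2
u_1(D vs P) = 1
max payoff 4 at {A}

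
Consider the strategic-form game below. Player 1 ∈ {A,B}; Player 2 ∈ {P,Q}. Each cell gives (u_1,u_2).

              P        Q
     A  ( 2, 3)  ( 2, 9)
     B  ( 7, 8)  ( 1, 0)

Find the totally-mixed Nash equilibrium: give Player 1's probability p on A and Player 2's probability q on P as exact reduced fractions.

P1 indiff ⇒ q·2+(1-q)·2 = q·7+(1-q)·1 ⇒ q(-5) = (1-q)(-1) ⇒ q = 1/6
P2 indiff ⇒ p·3+(1-p)·8 = p·9+(1-p)·0 ⇒ p(-6) = (1-p)(-8) ⇒ p = 4/7

p=4/7, q=1/6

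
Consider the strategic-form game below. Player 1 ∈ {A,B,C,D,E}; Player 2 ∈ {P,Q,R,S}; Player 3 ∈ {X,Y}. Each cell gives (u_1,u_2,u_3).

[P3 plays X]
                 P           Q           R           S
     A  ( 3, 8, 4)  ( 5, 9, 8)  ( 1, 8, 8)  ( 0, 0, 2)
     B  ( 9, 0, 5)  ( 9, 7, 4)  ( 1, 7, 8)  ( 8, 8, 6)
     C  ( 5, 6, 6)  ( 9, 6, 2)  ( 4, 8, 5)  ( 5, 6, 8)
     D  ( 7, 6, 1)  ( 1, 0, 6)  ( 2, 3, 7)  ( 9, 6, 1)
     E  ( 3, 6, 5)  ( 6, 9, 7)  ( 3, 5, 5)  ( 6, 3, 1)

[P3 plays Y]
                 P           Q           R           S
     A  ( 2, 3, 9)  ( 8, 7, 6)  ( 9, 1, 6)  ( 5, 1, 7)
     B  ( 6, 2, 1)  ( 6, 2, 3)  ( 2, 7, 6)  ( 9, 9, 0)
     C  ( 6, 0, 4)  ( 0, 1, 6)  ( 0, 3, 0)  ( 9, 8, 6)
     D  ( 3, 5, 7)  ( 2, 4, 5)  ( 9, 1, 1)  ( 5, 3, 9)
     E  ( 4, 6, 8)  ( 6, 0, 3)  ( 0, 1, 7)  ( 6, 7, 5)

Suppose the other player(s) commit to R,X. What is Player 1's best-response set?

u_1(A vs R,X) = 1
u_1(B vs R,X) = 1
u_1(C vs R,X) = 4
u_1(D vs R,X) = 2
u_1(E vs R,X) = 3
max payoff 4 at {C}

argmax u_1 = {C}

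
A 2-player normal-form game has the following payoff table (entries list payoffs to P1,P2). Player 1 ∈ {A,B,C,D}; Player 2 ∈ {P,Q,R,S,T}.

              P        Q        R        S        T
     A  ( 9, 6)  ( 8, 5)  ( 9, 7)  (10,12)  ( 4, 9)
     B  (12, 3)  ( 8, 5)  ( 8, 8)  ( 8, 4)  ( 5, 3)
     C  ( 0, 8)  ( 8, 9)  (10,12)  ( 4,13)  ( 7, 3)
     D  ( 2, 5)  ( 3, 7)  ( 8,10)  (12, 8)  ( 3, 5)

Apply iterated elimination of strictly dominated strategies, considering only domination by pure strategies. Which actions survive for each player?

IESDS → P1:{A,C,D} P2:{R,S}

P2 drop P (R beats it: A:7>6 B:8>3 C:12>8 D:10>5)
P2 drop Q (R beats it: A:7>5 B:8>5 C:12>9 D:10>7)
P2 drop T (S beats it: A:12>9 B:4>3 C:13>3 D:8>5)
P1 drop B (A beats it: R:9>8 S:10>8)
P1→{A,C,D} P2→{R,S}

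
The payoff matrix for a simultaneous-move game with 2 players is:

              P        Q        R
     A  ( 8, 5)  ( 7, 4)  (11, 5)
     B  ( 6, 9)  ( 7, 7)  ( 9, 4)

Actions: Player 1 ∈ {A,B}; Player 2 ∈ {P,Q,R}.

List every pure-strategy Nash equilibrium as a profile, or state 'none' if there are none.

Nash profiles: (A,P), (A,R)

(A,P): NE
(A,Q): not NE [P2→R gives 5>4]
(A,R): NE
(B,P): not NE [P1→A gives 8>6]
(B,Q): not NE [P2→P gives 9>7]
(B,R): not NE [P1→A gives 11>9; P2→P gives 9>4]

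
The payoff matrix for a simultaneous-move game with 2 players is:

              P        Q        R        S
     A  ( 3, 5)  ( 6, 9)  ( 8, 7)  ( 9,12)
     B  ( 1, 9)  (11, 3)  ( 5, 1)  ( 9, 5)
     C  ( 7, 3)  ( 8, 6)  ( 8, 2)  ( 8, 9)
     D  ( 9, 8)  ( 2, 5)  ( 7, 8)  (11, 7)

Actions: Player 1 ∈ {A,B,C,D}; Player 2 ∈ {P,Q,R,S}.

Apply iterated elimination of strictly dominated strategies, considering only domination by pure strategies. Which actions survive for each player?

Remaining: P1:{A,C,D} P2:{P,R,S}

P2 drop Q (S beats it: A:12>9 B:5>3 C:9>6 D:7>5)
P1 drop B (D beats it: P:9>1 R:7>5 S:11>9)
P1→{A,C,D} P2→{P,R,S}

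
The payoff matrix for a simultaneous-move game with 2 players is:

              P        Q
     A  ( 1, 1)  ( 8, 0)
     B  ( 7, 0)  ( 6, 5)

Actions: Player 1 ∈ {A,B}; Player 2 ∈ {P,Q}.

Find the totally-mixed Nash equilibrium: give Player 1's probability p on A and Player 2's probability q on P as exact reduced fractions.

P1 indiff ⇒ q·1+(1-q)·8 = q·7+(1-q)·6 ⇒ q(-6) = (1-q)(-2) ⇒ q = 1/4
P2 indiff ⇒ p·1+(1-p)·0 = p·0+(1-p)·5 ⇒ p(1) = (1-p)(5) ⇒ p = 5/6

p=5/6, q=1/4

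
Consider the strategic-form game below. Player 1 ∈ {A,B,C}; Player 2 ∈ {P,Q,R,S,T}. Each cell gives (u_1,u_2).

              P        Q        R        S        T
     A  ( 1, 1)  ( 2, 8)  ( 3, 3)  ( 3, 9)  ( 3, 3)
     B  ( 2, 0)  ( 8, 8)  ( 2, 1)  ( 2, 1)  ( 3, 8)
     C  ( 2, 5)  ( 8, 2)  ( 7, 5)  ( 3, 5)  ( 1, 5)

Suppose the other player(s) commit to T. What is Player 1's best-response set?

u_1(A vs T) = 3
u_1(B vs T) = 3
u_1(C vs T) = 1
max payoff 3 at {A,B}

P1 best: {A,B}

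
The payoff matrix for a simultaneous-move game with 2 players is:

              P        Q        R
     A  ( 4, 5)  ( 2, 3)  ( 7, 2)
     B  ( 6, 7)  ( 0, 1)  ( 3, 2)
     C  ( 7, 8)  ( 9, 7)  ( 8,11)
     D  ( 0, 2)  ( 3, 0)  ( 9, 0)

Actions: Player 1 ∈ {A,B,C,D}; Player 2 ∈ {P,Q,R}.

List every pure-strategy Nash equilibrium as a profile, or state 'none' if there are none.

No pure NE.

(A,P): not NE [P1→C gives 7>4]
(A,Q): not NE [P1→C gives 9>2; P2→P gives 5>3]
(A,R): not NE [P1→D gives 9>7; P2→P gives 5>2]
(B,P): not NE [P1→C gives 7>6]
(B,Q): not NE [P1→C gives 9>0; P2→P gives 7>1]
(B,R): not NE [P1→D gives 9>3; P2→P gives 7>2]
(C,P): not NE [P2→R gives 11>8]
(C,Q): not NE [P2→R gives 11>7]
(C,R): not NE [P1→D gives 9>8]
(D,P): not NE [P1→C gives 7>0]
(D,Q): not NE [P1→C gives 9>3; P2→P gives 2>0]
(D,R): not NE [P2→P gives 2>0]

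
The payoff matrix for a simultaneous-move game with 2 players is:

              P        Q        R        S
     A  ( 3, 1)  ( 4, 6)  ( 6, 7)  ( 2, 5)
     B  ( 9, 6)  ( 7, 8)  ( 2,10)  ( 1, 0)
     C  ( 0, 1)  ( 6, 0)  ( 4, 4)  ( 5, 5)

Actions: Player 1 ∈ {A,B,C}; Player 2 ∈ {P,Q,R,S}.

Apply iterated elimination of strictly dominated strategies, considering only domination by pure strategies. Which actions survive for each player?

Remaining: P1:{A,C} P2:{R,S}

P2 drop P (R beats it: A:7>1 B:10>6 C:4>1)
P2 drop Q (R beats it: A:7>6 B:10>8 C:4>0)
P1 drop B (A beats it: R:6>2 S:2>1)
P1→{A,C} P2→{R,S}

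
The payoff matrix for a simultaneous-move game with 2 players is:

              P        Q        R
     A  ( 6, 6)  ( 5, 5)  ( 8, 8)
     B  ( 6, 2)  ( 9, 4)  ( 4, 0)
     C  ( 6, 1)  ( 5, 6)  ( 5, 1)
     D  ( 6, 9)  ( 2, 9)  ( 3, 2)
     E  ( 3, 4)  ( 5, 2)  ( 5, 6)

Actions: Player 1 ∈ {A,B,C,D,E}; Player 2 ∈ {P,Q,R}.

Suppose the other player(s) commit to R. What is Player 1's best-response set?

u_1(A vs R) = 8
u_1(B vs R) = 4
u_1(C vs R) = 5
u_1(D vs R) = 3
u_1(E vs R) = 5
max payoff 8 at {A}

P1 best: {A}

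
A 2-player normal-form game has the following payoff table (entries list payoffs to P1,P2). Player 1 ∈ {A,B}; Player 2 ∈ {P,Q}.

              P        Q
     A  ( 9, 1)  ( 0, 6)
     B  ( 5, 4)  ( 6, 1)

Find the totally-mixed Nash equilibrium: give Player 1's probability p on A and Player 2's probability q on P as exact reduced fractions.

P1 mixes 3/8 on A; P2 mixes 3/5 on P

P1 indiff ⇒ q·9+(1-q)·0 = q·5+(1-q)·6 ⇒ q(4) = (1-q)(6) ⇒ q = 3/5
P2 indiff ⇒ p·1+(1-p)·4 = p·6+(1-p)·1 ⇒ p(-5) = (1-p)(-3) ⇒ p = 3/8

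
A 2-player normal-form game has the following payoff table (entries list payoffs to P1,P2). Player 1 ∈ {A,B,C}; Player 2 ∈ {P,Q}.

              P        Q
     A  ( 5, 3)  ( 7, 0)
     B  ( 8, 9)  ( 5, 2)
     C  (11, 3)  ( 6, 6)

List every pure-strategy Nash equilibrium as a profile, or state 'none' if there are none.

Equilibria: none

(A,P): not NE [P1→C gives 11>5]
(A,Q): not NE [P2→P gives 3>0]
(B,P): not NE [P1→C gives 11>8]
(B,Q): not NE [P1→A gives 7>5; P2→P gives 9>2]
(C,P): not NE [P2→Q gives 6>3]
(C,Q): not NE [P1→A gives 7>6]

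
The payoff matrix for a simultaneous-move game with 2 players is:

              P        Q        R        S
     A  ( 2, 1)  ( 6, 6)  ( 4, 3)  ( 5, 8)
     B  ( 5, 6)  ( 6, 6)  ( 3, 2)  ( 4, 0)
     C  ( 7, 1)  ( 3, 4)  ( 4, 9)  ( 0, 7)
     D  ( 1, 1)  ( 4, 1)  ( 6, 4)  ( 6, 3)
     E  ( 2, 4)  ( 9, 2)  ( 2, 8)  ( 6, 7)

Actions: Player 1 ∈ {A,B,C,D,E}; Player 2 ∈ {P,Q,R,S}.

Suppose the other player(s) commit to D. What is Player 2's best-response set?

argmax u_2 = {R}

u_2(P vs D) = 1
u_2(Q vs D) = 1
u_2(R vs D) = 4
u_2(S vs D) = 3
max payoff 4 at {R}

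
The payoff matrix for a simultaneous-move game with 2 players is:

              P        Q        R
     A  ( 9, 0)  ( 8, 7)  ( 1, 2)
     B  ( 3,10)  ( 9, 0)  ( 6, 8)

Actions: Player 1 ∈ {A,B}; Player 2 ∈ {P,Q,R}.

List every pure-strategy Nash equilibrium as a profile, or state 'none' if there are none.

PSNE: ∅

(A,P): not NE [P2→Q gives 7>0]
(A,Q): not NE [P1→B gives 9>8]
(A,R): not NE [P1→B gives 6>1; P2→Q gives 7>2]
(B,P): not NE [P1→A gives 9>3]
(B,Q): not NE [P2→P gives 10>0]
(B,R): not NE [P2→P gives 10>8]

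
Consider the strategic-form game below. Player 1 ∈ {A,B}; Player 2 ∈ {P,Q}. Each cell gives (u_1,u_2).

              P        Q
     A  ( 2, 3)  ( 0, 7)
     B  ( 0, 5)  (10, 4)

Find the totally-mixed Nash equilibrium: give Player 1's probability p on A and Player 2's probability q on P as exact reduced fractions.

P1 indiff ⇒ q·2+(1-q)·0 = q·0+(1-q)·10 ⇒ q(2) = (1-q)(10) ⇒ q = 5/6
P2 indiff ⇒ p·3+(1-p)·5 = p·7+(1-p)·4 ⇒ p(-4) = (1-p)(-1) ⇒ p = 1/5

(p,q) = (1/5, 5/6)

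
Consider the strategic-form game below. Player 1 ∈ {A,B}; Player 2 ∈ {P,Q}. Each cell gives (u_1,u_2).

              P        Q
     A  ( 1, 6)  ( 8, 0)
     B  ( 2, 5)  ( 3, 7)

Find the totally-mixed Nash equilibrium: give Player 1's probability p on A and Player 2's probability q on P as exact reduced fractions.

P1 mixes 1/4 on A; P2 mixes 5/6 on P

P1 indiff ⇒ q·1+(1-q)·8 = q·2+(1-q)·3 ⇒ q(-1) = (1-q)(-5) ⇒ q = 5/6
P2 indiff ⇒ p·6+(1-p)·5 = p·0+(1-p)·7 ⇒ p(6) = (1-p)(2) ⇒ p = 1/4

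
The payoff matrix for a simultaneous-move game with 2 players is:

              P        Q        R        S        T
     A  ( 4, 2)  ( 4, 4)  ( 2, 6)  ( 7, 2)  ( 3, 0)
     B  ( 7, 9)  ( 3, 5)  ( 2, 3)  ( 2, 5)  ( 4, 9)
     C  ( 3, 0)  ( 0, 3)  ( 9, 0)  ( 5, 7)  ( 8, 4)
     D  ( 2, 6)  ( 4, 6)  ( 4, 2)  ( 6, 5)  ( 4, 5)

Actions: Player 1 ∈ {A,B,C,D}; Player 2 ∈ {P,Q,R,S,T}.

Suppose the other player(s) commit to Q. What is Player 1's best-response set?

P1 best: {A,D}

u_1(A vs Q) = 4
u_1(B vs Q) = 3
u_1(C vs Q) = 0
u_1(D vs Q) = 4
max payoff 4 at {A,D}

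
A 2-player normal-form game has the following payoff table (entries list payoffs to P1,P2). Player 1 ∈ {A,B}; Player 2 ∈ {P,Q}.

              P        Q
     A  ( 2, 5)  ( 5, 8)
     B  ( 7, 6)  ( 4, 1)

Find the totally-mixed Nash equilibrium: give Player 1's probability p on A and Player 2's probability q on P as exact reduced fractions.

(p,q) = (5/8, 1/6)

P1 indiff ⇒ q·2+(1-q)·5 = q·7+(1-q)·4 ⇒ q(-5) = (1-q)(-1) ⇒ q = 1/6
P2 indiff ⇒ p·5+(1-p)·6 = p·8+(1-p)·1 ⇒ p(-3) = (1-p)(-5) ⇒ p = 5/8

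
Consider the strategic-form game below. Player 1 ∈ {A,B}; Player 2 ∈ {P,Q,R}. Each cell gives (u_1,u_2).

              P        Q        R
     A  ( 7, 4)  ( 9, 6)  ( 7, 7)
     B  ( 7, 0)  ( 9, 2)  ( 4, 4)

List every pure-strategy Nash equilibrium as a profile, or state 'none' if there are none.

Nash profiles: (A,R)

(A,P): not NE [P2→R gives 7>4]
(A,Q): not NE [P2→R gives 7>6]
(A,R): NE
(B,P): not NE [P2→R gives 4>0]
(B,Q): not NE [P2→R gives 4>2]
(B,R): not NE [P1→A gives 7>4]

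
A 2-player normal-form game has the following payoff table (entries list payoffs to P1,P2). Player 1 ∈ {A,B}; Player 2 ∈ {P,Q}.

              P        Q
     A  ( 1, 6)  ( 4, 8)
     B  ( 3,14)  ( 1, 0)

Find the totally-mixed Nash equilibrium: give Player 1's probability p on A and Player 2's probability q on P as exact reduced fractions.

P1 indiff ⇒ q·1+(1-q)·4 = q·3+(1-q)·1 ⇒ q(-2) = (1-q)(-3) ⇒ q = 3/5
P2 indiff ⇒ p·6+(1-p)·14 = p·8+(1-p)·0 ⇒ p(-2) = (1-p)(-14) ⇒ p = 7/8

p=7/8, q=3/5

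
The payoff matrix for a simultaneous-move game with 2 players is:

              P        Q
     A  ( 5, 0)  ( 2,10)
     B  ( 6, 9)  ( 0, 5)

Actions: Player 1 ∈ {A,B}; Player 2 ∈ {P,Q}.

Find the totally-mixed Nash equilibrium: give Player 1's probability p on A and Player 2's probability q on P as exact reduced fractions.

(p,q) = (2/7, 2/3)

P1 indiff ⇒ q·5+(1-q)·2 = q·6+(1-q)·0 ⇒ q(-1) = (1-q)(-2) ⇒ q = 2/3
P2 indiff ⇒ p·0+(1-p)·9 = p·10+(1-p)·5 ⇒ p(-10) = (1-p)(-4) ⇒ p = 2/7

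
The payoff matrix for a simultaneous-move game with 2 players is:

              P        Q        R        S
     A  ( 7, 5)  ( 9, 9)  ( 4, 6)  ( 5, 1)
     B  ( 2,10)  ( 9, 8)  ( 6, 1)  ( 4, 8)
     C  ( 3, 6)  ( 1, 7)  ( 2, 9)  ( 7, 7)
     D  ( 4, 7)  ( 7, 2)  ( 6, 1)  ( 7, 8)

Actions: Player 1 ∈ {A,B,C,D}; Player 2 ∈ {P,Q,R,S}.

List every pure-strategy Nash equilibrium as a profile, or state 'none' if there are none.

PSNE = {(A,Q), (D,S)}

(A,P): not NE [P2→Q gives 9>5]
(A,Q): NE
(A,R): not NE [P1→D gives 6>4; P2→Q gives 9>6]
(A,S): not NE [P1→D gives 7>5; P2→Q gives 9>1]
(B,P): not NE [P1→A gives 7>2]
(B,Q): not NE [P2→P gives 10>8]
(B,R): not NE [P2→P gives 10>1]
(B,S): not NE [P1→D gives 7>4; P2→P gives 10>8]
(C,P): not NE [P1→A gives 7>3; P2→R gives 9>6]
(C,Q): not NE [P1→B gives 9>1; P2→R gives 9>7]
(C,R): not NE [P1→D gives 6>2]
(C,S): not NE [P2→R gives 9>7]
(D,P): not NE [P1→A gives 7>4; P2→S gives 8>7]
(D,Q): not NE [P1→B gives 9>7; P2→S gives 8>2]
(D,R): not NE [P2→S gives 8>1]
(D,S): NE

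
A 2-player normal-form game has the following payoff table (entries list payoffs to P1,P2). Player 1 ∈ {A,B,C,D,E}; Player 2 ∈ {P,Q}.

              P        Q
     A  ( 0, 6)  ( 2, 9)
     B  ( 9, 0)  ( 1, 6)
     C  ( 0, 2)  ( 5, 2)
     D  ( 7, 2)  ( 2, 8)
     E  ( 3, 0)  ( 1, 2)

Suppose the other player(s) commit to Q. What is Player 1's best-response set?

u_1(A vs Q) = 2
u_1(B vs Q) = 1
u_1(C vs Q) = 5
u_1(D vs Q) = 2
u_1(E vs Q) = 1
max payoff 5 at {C}

P1 best: {C}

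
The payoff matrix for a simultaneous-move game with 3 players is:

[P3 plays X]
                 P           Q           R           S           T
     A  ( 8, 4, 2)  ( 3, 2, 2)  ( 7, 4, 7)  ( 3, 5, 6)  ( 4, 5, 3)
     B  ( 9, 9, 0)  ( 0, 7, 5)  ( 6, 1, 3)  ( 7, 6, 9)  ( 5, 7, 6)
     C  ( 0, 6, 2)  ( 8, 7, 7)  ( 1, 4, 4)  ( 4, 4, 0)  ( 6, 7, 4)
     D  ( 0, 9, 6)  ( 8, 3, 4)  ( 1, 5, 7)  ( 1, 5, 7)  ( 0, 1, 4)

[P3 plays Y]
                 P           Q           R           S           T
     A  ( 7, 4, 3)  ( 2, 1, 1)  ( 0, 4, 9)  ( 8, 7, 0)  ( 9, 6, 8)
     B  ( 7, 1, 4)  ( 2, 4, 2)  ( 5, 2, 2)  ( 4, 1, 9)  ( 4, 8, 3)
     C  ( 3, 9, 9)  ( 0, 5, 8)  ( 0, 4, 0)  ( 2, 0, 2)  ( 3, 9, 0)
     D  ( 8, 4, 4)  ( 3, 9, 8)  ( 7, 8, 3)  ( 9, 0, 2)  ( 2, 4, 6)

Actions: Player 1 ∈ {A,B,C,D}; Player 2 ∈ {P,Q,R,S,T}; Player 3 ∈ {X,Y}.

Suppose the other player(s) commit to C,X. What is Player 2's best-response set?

u_2(P vs C,X) = 6
u_2(Q vs C,X) = 7
u_2(R vs C,X) = 4
u_2(S vs C,X) = 4
u_2(T vs C,X) = 7
max payoff 7 at {Q,T}

argmax u_2 = {Q,T}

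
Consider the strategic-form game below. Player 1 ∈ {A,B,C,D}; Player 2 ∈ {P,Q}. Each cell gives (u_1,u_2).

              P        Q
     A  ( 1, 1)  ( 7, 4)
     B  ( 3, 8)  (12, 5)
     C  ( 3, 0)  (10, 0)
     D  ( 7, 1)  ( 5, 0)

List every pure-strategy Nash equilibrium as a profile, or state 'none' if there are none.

(A,P): not NE [P1→D gives 7>1; P2→Q gives 4>1]
(A,Q): not NE [P1→B gives 12>7]
(B,P): not NE [P1→D gives 7>3]
(B,Q): not NE [P2→P gives 8>5]
(C,P): not NE [P1→D gives 7>3]
(C,Q): not NE [P1→B gives 12>10]
(D,P): NE
(D,Q): not NE [P1→B gives 12>5; P2→P gives 1>0]

PSNE = {(D,P)}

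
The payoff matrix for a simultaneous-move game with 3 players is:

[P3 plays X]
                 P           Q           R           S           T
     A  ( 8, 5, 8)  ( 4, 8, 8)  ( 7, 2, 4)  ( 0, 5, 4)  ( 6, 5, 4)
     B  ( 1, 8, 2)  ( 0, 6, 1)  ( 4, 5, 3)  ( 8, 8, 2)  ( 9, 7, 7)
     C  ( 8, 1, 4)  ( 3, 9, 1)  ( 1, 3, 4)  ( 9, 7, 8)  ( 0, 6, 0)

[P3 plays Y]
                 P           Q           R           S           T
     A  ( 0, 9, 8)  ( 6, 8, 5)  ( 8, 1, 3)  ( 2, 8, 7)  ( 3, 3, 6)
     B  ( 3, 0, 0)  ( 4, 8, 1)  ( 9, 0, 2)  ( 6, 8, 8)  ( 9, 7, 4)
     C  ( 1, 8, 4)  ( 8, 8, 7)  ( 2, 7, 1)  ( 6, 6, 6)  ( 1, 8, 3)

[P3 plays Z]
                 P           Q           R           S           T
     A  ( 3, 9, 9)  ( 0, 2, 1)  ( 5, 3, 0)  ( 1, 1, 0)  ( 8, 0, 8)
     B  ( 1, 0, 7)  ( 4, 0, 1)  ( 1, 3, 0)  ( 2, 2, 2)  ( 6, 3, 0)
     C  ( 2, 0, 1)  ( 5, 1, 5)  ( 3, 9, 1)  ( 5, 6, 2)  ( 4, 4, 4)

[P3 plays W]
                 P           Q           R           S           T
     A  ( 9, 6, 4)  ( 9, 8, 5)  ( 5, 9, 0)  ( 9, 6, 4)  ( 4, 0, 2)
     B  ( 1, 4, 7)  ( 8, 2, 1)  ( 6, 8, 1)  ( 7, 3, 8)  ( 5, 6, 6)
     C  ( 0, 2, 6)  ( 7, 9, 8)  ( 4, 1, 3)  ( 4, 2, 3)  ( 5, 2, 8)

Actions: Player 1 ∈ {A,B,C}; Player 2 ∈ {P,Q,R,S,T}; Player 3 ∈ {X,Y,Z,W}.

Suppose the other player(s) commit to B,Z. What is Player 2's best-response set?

BR_2 = {R,T}

u_2(P vs B,Z) = 0
u_2(Q vs B,Z) = 0
u_2(R vs B,Z) = 3
u_2(S vs B,Z) = 2
u_2(T vs B,Z) = 3
max payoff 3 at {R,T}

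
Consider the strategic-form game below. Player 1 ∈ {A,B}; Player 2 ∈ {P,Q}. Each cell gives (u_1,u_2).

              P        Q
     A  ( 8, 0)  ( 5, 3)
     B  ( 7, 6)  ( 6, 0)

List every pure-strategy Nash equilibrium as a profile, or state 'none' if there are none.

No pure NE.

(A,P): not NE [P2→Q gives 3>0]
(A,Q): not NE [P1→B gives 6>5]
(B,P): not NE [P1→A gives 8>7]
(B,Q): not NE [P2→P gives 6>0]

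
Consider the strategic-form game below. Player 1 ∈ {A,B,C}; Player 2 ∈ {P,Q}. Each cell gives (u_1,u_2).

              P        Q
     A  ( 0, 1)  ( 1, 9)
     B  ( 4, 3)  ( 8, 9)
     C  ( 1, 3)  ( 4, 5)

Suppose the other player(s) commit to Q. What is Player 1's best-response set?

BR_1 = {B}

u_1(A vs Q) = 1
u_1(B vs Q) = 8
u_1(C vs Q) = 4
max payoff 8 at {B}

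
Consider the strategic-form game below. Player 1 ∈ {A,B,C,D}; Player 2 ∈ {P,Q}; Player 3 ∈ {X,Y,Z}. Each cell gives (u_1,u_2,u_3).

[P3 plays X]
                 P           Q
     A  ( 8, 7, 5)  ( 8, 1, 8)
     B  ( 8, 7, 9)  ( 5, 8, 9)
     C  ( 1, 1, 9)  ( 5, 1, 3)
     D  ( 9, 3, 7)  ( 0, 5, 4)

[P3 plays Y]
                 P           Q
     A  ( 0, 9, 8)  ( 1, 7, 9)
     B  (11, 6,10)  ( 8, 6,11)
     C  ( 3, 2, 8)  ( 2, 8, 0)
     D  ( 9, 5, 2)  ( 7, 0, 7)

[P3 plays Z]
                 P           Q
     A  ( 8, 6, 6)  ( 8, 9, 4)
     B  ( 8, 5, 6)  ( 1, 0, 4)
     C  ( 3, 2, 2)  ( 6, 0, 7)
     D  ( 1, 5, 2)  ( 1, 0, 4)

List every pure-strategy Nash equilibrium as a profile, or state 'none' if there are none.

(A,P,X): not NE [P1→D gives 9>8; P3→Y gives 8>5]
(A,P,Y): not NE [P1→B gives 11>0]
(A,P,Z): not NE [P2→Q gives 9>6; P3→Y gives 8>6]
(A,Q,X): not NE [P2→P gives 7>1; P3→Y gives 9>8]
(A,Q,Y): not NE [P1→B gives 8>1; P2→P gives 9>7]
(A,Q,Z): not NE [P3→Y gives 9>4]
(B,P,X): not NE [P1→D gives 9>8; P2→Q gives 8>7; P3→Y gives 10>9]
(B,P,Y): NE
(B,P,Z): not NE [P3→Y gives 10>6]
(B,Q,X): not NE [P1→A gives 8>5; P3→Y gives 11>9]
(B,Q,Y): NE
(B,Q,Z): not NE [P1→A gives 8>1; P2→P gives 5>0; P3→Y gives 11>4]
(C,P,X): not NE [P1→D gives 9>1]
(C,P,Y): not NE [P1→B gives 11>3; P2→Q gives 8>2; P3→X gives 9>8]
(C,P,Z): not NE [P1→B gives 8>3; P3→X gives 9>2]
(C,Q,X): not NE [P1→A gives 8>5; P3→Z gives 7>3]
(C,Q,Y): not NE [P1→B gives 8>2; P3→Z gives 7>0]
(C,Q,Z): not NE [P1→A gives 8>6; P2→P gives 2>0]
(D,P,X): not NE [P2→Q gives 5>3]
(D,P,Y): not NE [P1→B gives 11>9; P3→X gives 7>2]
(D,P,Z): not NE [P1→B gives 8>1; P3→X gives 7>2]
(D,Q,X): not NE [P1→A gives 8>0; P3→Y gives 7>4]
(D,Q,Y): not NE [P1→B gives 8>7; P2→P gives 5>0]
(D,Q,Z): not NE [P1→A gives 8>1; P2→P gives 5>0; P3→Y gives 7>4]

PSNE = {(B,P,Y), (B,Q,Y)}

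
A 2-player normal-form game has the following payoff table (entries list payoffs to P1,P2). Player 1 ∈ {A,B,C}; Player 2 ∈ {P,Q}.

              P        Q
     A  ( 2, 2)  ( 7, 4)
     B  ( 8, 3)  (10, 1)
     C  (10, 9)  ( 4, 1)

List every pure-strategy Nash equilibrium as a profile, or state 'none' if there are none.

(A,P): not NE [P1→C gives 10>2; P2→Q gives 4>2]
(A,Q): not NE [P1→B gives 10>7]
(B,P): not NE [P1→C gives 10>8]
(B,Q): not NE [P2→P gives 3>1]
(C,P): NE
(C,Q): not NE [P1→B gives 10>4; P2→P gives 9>1]

NE set: (C,P)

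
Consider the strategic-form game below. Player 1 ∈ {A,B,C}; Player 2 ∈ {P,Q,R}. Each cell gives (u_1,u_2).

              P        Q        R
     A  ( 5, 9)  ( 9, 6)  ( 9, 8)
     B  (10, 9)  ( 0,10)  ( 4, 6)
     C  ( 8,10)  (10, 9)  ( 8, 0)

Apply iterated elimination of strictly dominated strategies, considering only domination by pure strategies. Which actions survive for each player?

IESDS → P1:{B,C} P2:{P,Q}

P2 drop R (P beats it: A:9>8 B:9>6 C:10>0)
P1 drop A (C beats it: P:8>5 Q:10>9)
P1→{B,C} P2→{P,Q}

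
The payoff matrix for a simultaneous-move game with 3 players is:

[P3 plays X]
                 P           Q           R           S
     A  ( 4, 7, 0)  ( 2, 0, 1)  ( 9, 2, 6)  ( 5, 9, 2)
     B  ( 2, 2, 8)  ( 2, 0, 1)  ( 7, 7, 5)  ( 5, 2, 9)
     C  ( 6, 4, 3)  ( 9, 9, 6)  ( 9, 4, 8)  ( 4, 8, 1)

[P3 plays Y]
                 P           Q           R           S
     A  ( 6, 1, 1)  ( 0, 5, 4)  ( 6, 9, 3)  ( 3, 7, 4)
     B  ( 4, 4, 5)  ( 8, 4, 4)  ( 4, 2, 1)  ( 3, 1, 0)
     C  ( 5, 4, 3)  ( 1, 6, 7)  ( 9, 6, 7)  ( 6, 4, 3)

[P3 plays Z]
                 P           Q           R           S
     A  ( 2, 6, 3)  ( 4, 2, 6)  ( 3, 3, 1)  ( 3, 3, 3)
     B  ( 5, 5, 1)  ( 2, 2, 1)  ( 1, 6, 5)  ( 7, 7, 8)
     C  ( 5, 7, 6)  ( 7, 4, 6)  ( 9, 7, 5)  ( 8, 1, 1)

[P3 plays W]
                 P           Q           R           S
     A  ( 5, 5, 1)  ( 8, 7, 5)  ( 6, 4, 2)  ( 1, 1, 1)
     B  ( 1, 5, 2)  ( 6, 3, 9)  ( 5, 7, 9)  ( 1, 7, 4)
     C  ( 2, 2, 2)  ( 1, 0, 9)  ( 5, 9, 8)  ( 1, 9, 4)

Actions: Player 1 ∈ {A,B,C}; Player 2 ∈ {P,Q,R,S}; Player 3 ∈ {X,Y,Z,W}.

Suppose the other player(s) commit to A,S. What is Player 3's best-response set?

P3 best: {Y}

u_3(X vs A,S) = 2
u_3(Y vs A,S) = 4
u_3(Z vs A,S) = 3
u_3(W vs A,S) = 1
max payoff 4 at {Y}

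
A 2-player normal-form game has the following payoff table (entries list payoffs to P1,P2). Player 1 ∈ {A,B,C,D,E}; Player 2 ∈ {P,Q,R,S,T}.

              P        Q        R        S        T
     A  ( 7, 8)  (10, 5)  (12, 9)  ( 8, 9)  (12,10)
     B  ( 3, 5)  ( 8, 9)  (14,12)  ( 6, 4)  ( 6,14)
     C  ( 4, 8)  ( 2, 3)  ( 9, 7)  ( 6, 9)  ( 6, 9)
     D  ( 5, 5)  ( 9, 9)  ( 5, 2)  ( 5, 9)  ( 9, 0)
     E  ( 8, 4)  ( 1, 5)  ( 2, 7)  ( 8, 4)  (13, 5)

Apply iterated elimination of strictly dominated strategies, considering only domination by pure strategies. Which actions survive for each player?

Survivors P1:{A,B,E} P2:{R,T}

P1 drop C (A beats it: P:7>4 Q:10>2 R:12>9 S:8>6 T:12>6)
P1 drop D (A beats it: P:7>5 Q:10>9 R:12>5 S:8>5 T:12>9)
P2 drop P (R beats it: A:9>8 B:12>5 E:7>4)
P2 drop Q (R beats it: A:9>5 B:12>9 E:7>5)
P2 drop S (T beats it: A:10>9 B:14>4 E:5>4)
P1→{A,B,E} P2→{R,T}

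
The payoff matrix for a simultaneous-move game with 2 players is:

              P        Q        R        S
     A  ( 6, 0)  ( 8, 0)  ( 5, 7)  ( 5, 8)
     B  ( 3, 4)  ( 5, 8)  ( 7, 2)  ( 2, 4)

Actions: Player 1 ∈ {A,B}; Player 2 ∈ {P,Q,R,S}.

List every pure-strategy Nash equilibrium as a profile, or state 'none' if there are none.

(A,P): not NE [P2→S gives 8>0]
(A,Q): not NE [P2→S gives 8>0]
(A,R): not NE [P1→B gives 7>5; P2→S gives 8>7]
(A,S): NE
(B,P): not NE [P1→A gives 6>3; P2→Q gives 8>4]
(B,Q): not NE [P1→A gives 8>5]
(B,R): not NE [P2→Q gives 8>2]
(B,S): not NE [P1→A gives 5>2; P2→Q gives 8>4]

Nash profiles: (A,S)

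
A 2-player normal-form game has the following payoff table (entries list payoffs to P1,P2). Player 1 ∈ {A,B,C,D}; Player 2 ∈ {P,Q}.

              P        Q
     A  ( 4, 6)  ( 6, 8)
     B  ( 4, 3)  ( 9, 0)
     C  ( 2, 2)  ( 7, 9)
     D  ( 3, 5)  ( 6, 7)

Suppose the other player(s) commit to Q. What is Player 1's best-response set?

argmax u_1 = {B}

u_1(A vs Q) = 6
u_1(B vs Q) = 9
u_1(C vs Q) = 7
u_1(D vs Q) = 6
max payoff 9 at {B}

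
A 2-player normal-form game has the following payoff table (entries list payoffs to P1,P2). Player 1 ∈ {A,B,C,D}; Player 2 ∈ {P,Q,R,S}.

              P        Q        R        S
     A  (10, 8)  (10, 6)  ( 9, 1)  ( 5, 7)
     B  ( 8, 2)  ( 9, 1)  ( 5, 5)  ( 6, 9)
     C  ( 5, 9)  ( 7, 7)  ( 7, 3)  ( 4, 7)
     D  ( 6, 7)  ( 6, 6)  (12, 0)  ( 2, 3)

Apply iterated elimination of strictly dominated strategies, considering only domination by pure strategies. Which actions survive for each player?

Remaining: P1:{A,B} P2:{P,S}

P1 drop C (A beats it: P:10>5 Q:10>7 R:9>7 S:5>4)
P2 drop Q (P beats it: A:8>6 B:2>1 D:7>6)
P2 drop R (S beats it: A:7>1 B:9>5 D:3>0)
P1 drop D (A beats it: P:10>6 S:5>2)
P1→{A,B} P2→{P,S}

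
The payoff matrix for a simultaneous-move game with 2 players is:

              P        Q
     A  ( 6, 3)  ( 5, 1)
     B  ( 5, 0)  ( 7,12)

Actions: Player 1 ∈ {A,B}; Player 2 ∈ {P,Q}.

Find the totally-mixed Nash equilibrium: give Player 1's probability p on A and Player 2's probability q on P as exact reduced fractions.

P1 indiff ⇒ q·6+(1-q)·5 = q·5+(1-q)·7 ⇒ q(1) = (1-q)(2) ⇒ q = 2/3
P2 indiff ⇒ p·3+(1-p)·0 = p·1+(1-p)·12 ⇒ p(2) = (1-p)(12) ⇒ p = 6/7

(p,q) = (6/7, 2/3)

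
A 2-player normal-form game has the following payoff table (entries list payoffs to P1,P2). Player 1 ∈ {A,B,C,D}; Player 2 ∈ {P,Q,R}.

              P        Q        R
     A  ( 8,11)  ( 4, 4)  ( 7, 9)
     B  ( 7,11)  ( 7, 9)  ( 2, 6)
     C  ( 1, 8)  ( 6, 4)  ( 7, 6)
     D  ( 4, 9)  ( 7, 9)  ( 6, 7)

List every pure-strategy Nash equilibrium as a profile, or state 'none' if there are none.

(A,P): NE
(A,Q): not NE [P1→D gives 7>4; P2→P gives 11>4]
(A,R): not NE [P2→P gives 11>9]
(B,P): not NE [P1→A gives 8>7]
(B,Q): not NE [P2→P gives 11>9]
(B,R): not NE [P1→C gives 7>2; P2→P gives 11>6]
(C,P): not NE [P1→A gives 8>1]
(C,Q): not NE [P1→D gives 7>6; P2→P gives 8>4]
(C,R): not NE [P2→P gives 8>6]
(D,P): not NE [P1→A gives 8>4]
(D,Q): NE
(D,R): not NE [P1→C gives 7>6; P2→Q gives 9>7]

Nash profiles: (A,P), (D,Q)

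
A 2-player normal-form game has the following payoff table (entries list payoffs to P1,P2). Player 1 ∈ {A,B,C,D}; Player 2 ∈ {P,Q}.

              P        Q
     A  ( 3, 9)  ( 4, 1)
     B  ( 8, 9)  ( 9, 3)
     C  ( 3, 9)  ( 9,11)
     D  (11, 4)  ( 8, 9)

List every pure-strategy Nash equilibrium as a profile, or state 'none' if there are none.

(A,P): not NE [P1→D gives 11>3]
(A,Q): not NE [P1→C gives 9>4; P2→P gives 9>1]
(B,P): not NE [P1→D gives 11>8]
(B,Q): not NE [P2→P gives 9>3]
(C,P): not NE [P1→D gives 11>3; P2→Q gives 11>9]
(C,Q): NE
(D,P): not NE [P2→Q gives 9>4]
(D,Q): not NE [P1→C gives 9>8]

PSNE = {(C,Q)}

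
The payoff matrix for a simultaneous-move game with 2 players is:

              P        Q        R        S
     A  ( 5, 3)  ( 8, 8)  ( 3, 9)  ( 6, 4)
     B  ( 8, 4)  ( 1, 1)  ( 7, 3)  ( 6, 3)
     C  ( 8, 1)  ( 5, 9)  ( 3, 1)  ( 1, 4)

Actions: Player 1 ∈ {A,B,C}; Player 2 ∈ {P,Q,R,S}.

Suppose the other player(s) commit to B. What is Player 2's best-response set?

u_2(P vs B) = 4
u_2(Q vs B) = 1
u_2(R vs B) = 3
u_2(S vs B) = 3
max payoff 4 at {P}

argmax u_2 = {P}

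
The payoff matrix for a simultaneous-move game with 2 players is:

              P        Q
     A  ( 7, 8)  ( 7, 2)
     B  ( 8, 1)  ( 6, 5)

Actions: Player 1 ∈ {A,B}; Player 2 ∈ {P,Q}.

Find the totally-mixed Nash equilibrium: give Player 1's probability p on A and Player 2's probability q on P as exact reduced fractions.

p=2/5, q=1/2

P1 indiff ⇒ q·7+(1-q)·7 = q·8+(1-q)·6 ⇒ q(-1) = (1-q)(-1) ⇒ q = 1/2
P2 indiff ⇒ p·8+(1-p)·1 = p·2+(1-p)·5 ⇒ p(6) = (1-p)(4) ⇒ p = 2/5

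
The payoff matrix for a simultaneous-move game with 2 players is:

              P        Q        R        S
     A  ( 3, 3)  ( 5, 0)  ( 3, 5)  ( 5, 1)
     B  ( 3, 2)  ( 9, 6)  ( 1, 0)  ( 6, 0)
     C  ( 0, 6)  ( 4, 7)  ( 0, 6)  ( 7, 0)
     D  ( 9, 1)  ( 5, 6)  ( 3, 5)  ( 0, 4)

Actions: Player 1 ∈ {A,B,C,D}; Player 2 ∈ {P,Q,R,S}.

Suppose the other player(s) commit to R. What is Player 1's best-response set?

u_1(A vs R) = 3
u_1(B vs R) = 1
u_1(C vs R) = 0
u_1(D vs R) = 3
max payoff 3 at {A,D}

argmax u_1 = {A,D}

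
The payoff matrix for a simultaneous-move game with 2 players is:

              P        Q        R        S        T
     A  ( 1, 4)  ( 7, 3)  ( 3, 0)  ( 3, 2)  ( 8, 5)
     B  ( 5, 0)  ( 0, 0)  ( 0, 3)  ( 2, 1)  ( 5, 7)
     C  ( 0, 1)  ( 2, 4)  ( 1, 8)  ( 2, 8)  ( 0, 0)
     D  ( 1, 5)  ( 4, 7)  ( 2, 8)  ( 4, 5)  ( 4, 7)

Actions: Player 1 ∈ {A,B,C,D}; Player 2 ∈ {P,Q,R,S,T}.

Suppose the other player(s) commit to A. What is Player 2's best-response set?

P2 best: {T}

u_2(P vs A) = 4
u_2(Q vs A) = 3
u_2(R vs A) = 0
u_2(S vs A) = 2
u_2(T vs A) = 5
max payoff 5 at {T}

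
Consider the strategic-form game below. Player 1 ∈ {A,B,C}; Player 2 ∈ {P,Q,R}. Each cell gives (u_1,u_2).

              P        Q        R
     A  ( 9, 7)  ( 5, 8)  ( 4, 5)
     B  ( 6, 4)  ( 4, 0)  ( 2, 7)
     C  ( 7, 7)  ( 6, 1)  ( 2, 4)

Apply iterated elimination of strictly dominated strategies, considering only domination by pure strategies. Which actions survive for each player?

P1 drop B (A beats it: P:9>6 Q:5>4 R:4>2)
P2 drop R (P beats it: A:7>5 C:7>4)
P1→{A,C} P2→{P,Q}

Remaining: P1:{A,C} P2:{P,Q}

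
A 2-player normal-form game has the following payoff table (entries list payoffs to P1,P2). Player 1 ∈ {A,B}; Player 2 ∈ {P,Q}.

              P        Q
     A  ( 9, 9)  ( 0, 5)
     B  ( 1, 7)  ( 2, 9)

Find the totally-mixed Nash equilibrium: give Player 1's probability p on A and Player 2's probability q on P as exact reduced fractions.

P1 indiff ⇒ q·9+(1-q)·0 = q·1+(1-q)·2 ⇒ q(8) = (1-q)(2) ⇒ q = 1/5
P2 indiff ⇒ p·9+(1-p)·7 = p·5+(1-p)·9 ⇒ p(4) = (1-p)(2) ⇒ p = 1/3

P1 mixes 1/3 on A; P2 mixes 1/5 on P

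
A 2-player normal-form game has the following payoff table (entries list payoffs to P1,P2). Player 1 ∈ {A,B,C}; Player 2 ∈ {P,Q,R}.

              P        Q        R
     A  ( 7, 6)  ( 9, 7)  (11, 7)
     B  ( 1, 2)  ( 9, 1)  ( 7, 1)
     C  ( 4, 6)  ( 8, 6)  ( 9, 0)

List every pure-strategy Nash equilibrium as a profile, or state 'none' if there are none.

(A,P): not NE [P2→R gives 7>6]
(A,Q): NE
(A,R): NE
(B,P): not NE [P1→A gives 7>1]
(B,Q): not NE [P2→P gives 2>1]
(B,R): not NE [P1→A gives 11>7; P2→P gives 2>1]
(C,P): not NE [P1→A gives 7>4]
(C,Q): not NE [P1→B gives 9>8]
(C,R): not NE [P1→A gives 11>9; P2→Q gives 6>0]

PSNE = {(A,Q), (A,R)}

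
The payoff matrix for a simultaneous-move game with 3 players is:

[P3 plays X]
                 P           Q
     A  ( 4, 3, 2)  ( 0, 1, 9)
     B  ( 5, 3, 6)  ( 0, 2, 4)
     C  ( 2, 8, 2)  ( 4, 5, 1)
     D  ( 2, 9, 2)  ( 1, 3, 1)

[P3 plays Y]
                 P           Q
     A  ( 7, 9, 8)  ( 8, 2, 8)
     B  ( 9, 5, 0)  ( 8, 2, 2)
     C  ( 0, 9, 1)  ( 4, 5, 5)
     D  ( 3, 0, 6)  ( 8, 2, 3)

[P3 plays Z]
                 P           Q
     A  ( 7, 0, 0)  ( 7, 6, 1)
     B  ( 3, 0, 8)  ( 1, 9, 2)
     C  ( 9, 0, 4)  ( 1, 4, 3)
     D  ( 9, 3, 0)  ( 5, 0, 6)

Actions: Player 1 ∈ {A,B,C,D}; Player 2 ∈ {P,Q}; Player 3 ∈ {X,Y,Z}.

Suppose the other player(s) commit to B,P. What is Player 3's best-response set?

P3 best: {Z}

u_3(X vs B,P) = 6
u_3(Y vs B,P) = 0
u_3(Z vs B,P) = 8
max payoff 8 at {Z}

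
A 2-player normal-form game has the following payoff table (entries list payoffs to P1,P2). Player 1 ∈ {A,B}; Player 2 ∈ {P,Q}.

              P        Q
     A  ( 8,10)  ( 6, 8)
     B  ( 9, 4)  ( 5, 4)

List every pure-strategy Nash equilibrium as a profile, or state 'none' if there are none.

PSNE = {(B,P)}

(A,P): not NE [P1→B gives 9>8]
(A,Q): not NE [P2→P gives 10>8]
(B,P): NE
(B,Q): not NE [P1→A gives 6>5]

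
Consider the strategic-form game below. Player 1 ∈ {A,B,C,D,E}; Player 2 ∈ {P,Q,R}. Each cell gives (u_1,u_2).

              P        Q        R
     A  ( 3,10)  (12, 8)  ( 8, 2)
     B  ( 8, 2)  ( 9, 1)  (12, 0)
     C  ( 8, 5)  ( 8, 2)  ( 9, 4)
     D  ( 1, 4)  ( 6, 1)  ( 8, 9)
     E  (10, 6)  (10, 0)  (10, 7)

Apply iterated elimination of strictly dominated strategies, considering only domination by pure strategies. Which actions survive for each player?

P1 drop C (E beats it: P:10>8 Q:10>8 R:10>9)
P1 drop D (B beats it: P:8>1 Q:9>6 R:12>8)
P2 drop Q (P beats it: A:10>8 B:2>1 E:6>0)
P1 drop A (B beats it: P:8>3 R:12>8)
P1→{B,E} P2→{P,R}

IESDS → P1:{B,E} P2:{P,R}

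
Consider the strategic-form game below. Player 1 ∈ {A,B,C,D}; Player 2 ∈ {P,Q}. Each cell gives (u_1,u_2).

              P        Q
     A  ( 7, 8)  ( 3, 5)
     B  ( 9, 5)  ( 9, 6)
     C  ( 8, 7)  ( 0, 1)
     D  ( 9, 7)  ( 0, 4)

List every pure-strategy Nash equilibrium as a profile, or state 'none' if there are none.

(A,P): not NE [P1→D gives 9>7]
(A,Q): not NE [P1→B gives 9>3; P2→P gives 8>5]
(B,P): not NE [P2→Q gives 6>5]
(B,Q): NE
(C,P): not NE [P1→D gives 9>8]
(C,Q): not NE [P1→B gives 9>0; P2→P gives 7>1]
(D,P): NE
(D,Q): not NE [P1→B gives 9>0; P2→P gives 7>4]

PSNE = {(B,Q), (D,P)}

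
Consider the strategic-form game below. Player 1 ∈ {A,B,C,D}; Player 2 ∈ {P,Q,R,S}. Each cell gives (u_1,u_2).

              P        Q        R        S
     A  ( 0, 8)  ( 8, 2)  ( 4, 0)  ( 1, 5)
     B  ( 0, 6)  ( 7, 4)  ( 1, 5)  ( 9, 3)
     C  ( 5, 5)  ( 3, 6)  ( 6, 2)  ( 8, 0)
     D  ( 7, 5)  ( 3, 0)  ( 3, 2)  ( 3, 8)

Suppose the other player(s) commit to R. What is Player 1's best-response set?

u_1(A vs R) = 4
u_1(B vs R) = 1
u_1(C vs R) = 6
u_1(D vs R) = 3
max payoff 6 at {C}

BR_1 = {C}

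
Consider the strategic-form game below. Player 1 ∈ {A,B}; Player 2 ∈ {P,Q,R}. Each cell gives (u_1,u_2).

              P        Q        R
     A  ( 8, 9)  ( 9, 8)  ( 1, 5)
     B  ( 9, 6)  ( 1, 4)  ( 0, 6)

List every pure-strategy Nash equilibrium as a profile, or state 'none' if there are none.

(A,P): not NE [P1→B gives 9>8]
(A,Q): not NE [P2→P gives 9>8]
(A,R): not NE [P2→P gives 9>5]
(B,P): NE
(B,Q): not NE [P1→A gives 9>1; P2→R gives 6>4]
(B,R): not NE [P1→A gives 1>0]

Nash profiles: (B,P)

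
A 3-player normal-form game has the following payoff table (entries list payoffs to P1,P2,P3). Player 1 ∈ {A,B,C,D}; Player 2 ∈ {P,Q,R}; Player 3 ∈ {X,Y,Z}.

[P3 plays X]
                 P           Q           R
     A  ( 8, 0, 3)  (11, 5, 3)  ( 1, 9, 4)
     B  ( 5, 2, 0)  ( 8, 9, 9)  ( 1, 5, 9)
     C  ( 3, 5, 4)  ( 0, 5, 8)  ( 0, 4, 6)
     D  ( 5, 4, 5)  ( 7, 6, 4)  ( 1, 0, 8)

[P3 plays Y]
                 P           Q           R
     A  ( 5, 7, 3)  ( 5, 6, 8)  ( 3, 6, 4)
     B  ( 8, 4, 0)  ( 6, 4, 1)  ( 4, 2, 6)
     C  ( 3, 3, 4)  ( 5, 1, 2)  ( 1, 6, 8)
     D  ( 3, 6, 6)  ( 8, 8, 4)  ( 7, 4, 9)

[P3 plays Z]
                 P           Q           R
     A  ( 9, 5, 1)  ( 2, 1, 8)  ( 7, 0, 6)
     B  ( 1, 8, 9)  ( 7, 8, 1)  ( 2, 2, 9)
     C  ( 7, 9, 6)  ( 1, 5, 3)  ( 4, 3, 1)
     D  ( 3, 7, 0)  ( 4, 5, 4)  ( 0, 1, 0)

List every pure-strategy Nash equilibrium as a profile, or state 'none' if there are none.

(A,P,X): not NE [P2→R gives 9>0]
(A,P,Y): not NE [P1→B gives 8>5]
(A,P,Z): not NE [P3→Y gives 3>1]
(A,Q,X): not NE [P2→R gives 9>5; P3→Z gives 8>3]
(A,Q,Y): not NE [P1→D gives 8>5; P2→P gives 7>6]
(A,Q,Z): not NE [P1→B gives 7>2; P2→P gives 5>1]
(A,R,X): not NE [P3→Z gives 6>4]
(A,R,Y): not NE [P1→D gives 7>3; P2→P gives 7>6; P3→Z gives 6>4]
(A,R,Z): not NE [P2→P gives 5>0]
(B,P,X): not NE [P1→A gives 8>5; P2→Q gives 9>2; P3→Z gives 9>0]
(B,P,Y): not NE [P3→Z gives 9>0]
(B,P,Z): not NE [P1→A gives 9>1]
(B,Q,X): not NE [P1→A gives 11>8]
(B,Q,Y): not NE [P1→D gives 8>6; P3→X gives 9>1]
(B,Q,Z): not NE [P3→X gives 9>1]
(B,R,X): not NE [P2→Q gives 9>5]
(B,R,Y): not NE [P1→D gives 7>4; P2→Q gives 4>2; P3→Z gives 9>6]
(B,R,Z): not NE [P1→A gives 7>2; P2→Q gives 8>2]
(C,P,X): not NE [P1→A gives 8>3; P3→Z gives 6>4]
(C,P,Y): not NE [P1→B gives 8>3; P2→R gives 6>3; P3→Z gives 6>4]
(C,P,Z): not NE [P1→A gives 9>7]
(C,Q,X): not NE [P1→A gives 11>0]
(C,Q,Y): not NE [P1→D gives 8>5; P2→R gives 6>1; P3→X gives 8>2]
(C,Q,Z): not NE [P1→B gives 7>1; P2→P gives 9>5; P3→X gives 8>3]
(C,R,X): not NE [P1→D gives 1>0; P2→Q gives 5>4; P3→Y gives 8>6]
(C,R,Y): not NE [P1→D gives 7>1]
(C,R,Z): not NE [P1→A gives 7>4; P2→P gives 9>3; P3→Y gives 8>1]
(D,P,X): not NE [P1→A gives 8>5; P2→Q gives 6>4; P3→Y gives 6>5]
(D,P,Y): not NE [P1→B gives 8>3; P2→Q gives 8>6]
(D,P,Z): not NE [P1→A gives 9>3; P3→Y gives 6>0]
(D,Q,X): not NE [P1→A gives 11>7]
(D,Q,Y): NE
(D,Q,Z): not NE [P1→B gives 7>4; P2→P gives 7>5]
(D,R,X): not NE [P2→Q gives 6>0; P3→Y gives 9>8]
(D,R,Y): not NE [P2→Q gives 8>4]
(D,R,Z): not NE [P1→A gives 7>0; P2→P gives 7>1; P3→Y gives 9>0]

NE set: (D,Q,Y)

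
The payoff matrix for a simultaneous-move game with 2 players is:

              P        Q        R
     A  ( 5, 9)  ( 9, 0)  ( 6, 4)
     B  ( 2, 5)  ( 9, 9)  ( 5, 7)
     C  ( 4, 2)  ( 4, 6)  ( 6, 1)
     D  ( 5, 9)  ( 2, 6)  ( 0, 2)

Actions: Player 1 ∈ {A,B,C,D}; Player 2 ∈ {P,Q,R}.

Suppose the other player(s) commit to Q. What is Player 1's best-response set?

u_1(A vs Q) = 9
u_1(B vs Q) = 9
u_1(C vs Q) = 4
u_1(D vs Q) = 2
max payoff 9 at {A,B}

BR_1 = {A,B}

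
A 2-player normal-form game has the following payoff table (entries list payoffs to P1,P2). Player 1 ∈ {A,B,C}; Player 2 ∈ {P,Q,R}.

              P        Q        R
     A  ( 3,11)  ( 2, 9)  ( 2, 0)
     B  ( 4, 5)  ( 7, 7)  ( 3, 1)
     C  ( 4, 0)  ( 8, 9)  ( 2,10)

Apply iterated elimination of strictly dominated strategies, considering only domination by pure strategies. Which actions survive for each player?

Survivors P1:{B,C} P2:{Q,R}

P1 drop A (B beats it: P:4>3 Q:7>2 R:3>2)
P2 drop P (Q beats it: B:7>5 C:9>0)
P1→{B,C} P2→{Q,R}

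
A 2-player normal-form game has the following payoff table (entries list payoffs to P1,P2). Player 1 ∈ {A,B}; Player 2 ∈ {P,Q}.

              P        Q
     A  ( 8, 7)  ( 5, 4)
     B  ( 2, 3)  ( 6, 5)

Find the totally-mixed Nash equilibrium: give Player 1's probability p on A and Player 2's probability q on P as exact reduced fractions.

P1 mixes 2/5 on A; P2 mixes 1/7 on P

P1 indiff ⇒ q·8+(1-q)·5 = q·2+(1-q)·6 ⇒ q(6) = (1-q)(1) ⇒ q = 1/7
P2 indiff ⇒ p·7+(1-p)·3 = p·4+(1-p)·5 ⇒ p(3) = (1-p)(2) ⇒ p = 2/5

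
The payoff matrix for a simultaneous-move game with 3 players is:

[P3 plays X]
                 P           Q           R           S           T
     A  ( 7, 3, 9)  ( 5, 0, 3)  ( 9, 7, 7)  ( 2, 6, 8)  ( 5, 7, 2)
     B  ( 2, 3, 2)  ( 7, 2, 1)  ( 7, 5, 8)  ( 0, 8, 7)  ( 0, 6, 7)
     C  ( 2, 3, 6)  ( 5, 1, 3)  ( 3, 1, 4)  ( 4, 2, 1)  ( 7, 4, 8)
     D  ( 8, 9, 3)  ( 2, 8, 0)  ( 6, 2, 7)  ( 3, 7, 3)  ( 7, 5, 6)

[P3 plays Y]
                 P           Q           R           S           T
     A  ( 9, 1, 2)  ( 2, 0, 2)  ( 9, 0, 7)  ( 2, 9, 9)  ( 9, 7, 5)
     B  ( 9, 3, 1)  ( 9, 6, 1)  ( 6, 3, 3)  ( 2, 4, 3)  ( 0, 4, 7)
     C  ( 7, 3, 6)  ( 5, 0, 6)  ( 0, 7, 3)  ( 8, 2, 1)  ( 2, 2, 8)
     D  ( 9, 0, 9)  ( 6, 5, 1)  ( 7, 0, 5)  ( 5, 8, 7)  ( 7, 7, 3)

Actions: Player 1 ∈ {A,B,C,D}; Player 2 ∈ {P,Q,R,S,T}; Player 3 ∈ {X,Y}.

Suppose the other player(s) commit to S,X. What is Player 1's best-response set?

u_1(A vs S,X) = 2
u_1(B vs S,X) = 0
u_1(C vs S,X) = 4
u_1(D vs S,X) = 3
max payoff 4 at {C}

BR_1 = {C}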